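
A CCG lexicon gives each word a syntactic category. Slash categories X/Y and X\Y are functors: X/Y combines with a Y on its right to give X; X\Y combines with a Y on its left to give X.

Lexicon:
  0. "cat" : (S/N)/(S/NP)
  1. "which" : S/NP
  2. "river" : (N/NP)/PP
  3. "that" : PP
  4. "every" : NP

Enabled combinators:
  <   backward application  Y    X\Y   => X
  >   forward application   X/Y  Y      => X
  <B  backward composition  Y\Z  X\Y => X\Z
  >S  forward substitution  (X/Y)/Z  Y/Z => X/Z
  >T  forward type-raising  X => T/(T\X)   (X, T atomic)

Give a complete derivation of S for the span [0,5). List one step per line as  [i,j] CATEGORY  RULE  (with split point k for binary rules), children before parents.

[0,5] S   >
  [0,2] S/N   >
    [0,1] "cat" : (S/N)/(S/NP)
    [1,2] "which" : S/NP
  [2,5] N   >
    [2,4] N/NP   >
      [2,3] "river" : (N/NP)/PP
      [3,4] "that" : PP
    [4,5] "every" : NP

[0,1] (S/N)/(S/NP)  lex  "cat"
[1,2] S/NP  lex  "which"
[0,2] S/N  >  k=1
[2,3] (N/NP)/PP  lex  "river"
[3,4] PP  lex  "that"
[2,4] N/NP  >  k=3
[4,5] NP  lex  "every"
[2,5] N  >  k=4
[0,5] S  >  k=2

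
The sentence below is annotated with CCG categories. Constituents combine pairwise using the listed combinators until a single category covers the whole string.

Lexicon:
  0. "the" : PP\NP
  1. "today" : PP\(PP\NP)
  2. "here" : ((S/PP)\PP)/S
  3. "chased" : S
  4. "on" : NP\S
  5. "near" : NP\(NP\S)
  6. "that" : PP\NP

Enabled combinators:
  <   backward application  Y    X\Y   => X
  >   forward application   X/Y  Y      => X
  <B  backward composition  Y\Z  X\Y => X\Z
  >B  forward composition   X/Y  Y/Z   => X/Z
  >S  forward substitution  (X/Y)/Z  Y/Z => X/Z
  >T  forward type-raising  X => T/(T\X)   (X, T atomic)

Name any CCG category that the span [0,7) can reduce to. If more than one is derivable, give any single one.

[0,7] S   >
  [0,4] S/PP   <
    [0,2] PP   <
      [0,1] "the" : PP\NP
      [1,2] "today" : PP\(PP\NP)
    [2,4] (S/PP)\PP   >
      [2,3] "here" : ((S/PP)\PP)/S
      [3,4] "chased" : S
  [4,7] PP   <
    [4,6] NP   <
      [4,5] "on" : NP\S
      [5,6] "near" : NP\(NP\S)
    [6,7] "that" : PP\NP

S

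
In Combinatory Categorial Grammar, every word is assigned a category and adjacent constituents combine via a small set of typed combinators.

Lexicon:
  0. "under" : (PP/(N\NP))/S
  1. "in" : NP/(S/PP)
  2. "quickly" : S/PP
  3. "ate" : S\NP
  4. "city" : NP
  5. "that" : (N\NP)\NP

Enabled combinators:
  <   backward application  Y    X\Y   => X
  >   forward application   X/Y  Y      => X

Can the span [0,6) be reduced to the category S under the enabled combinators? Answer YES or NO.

NO

(PP/(N\NP))/S NP/(S/PP) S/PP S\NP NP (N\NP)\NP
CKY chart[0,6] = {PP}; S ∉ chart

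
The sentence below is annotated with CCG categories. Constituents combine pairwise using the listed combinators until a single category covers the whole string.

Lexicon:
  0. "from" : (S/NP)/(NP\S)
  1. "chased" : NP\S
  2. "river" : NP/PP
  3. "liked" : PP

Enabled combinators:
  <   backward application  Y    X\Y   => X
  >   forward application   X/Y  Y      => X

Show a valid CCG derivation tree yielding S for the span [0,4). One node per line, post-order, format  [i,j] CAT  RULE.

[0,4] S   >
  [0,2] S/NP   >
    [0,1] "from" : (S/NP)/(NP\S)
    [1,2] "chased" : NP\S
  [2,4] NP   >
    [2,3] "river" : NP/PP
    [3,4] "liked" : PP

[0,1] (S/NP)/(NP\S)  lex  "from"
[1,2] NP\S  lex  "chased"
[0,2] S/NP  >  k=1
[2,3] NP/PP  lex  "river"
[3,4] PP  lex  "liked"
[2,4] NP  >  k=3
[0,4] S  >  k=2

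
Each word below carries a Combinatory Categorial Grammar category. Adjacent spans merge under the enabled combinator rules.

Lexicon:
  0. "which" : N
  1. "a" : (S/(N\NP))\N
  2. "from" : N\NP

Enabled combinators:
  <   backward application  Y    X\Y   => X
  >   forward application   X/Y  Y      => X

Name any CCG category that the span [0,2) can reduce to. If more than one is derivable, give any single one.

[0,3] S   >
  [0,2] S/(N\NP)   <
    [0,1] "which" : N
    [1,2] "a" : (S/(N\NP))\N
  [2,3] "from" : N\NP

S/(N\NP)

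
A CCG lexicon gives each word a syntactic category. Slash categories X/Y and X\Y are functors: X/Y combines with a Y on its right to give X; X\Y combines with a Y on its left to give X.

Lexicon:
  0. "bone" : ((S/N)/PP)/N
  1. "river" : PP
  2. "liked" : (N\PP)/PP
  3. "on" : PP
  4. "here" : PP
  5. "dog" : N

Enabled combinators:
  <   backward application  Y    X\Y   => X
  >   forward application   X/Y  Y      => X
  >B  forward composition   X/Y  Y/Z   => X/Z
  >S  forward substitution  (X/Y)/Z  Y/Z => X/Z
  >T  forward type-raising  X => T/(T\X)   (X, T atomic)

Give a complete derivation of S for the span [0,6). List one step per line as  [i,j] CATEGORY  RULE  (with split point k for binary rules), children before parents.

[0,1] ((S/N)/PP)/N  lex  "bone"
[1,2] PP  lex  "river"
[2,3] (N\PP)/PP  lex  "liked"
[3,4] PP  lex  "on"
[2,4] N\PP  >  k=3
[1,4] N  <  k=2
[0,4] (S/N)/PP  >  k=1
[4,5] PP  lex  "here"
[0,5] S/N  >  k=4
[5,6] N  lex  "dog"
[0,6] S  >  k=5

[0,6] S   >
  [0,5] S/N   >
    [0,4] (S/N)/PP   >
      [0,1] "bone" : ((S/N)/PP)/N
      [1,4] N   <
        [1,2] "river" : PP
        [2,4] N\PP   >
          [2,3] "liked" : (N\PP)/PP
          [3,4] "on" : PP
    [4,5] "here" : PP
  [5,6] "dog" : N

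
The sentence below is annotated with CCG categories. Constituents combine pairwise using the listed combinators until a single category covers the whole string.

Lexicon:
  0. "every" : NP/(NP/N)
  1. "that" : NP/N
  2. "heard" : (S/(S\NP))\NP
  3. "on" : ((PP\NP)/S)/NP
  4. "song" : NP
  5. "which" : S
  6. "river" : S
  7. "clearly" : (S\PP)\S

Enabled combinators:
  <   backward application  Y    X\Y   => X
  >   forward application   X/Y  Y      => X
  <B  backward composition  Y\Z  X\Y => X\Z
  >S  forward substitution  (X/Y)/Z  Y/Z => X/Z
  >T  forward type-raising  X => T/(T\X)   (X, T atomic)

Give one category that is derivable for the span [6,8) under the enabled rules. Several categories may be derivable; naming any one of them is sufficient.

[0,8] S   >
  [0,3] S/(S\NP)   <
    [0,2] NP   >
      [0,1] "every" : NP/(NP/N)
      [1,2] "that" : NP/N
    [2,3] "heard" : (S/(S\NP))\NP
  [3,8] S\NP   <B
    [3,6] PP\NP   >
      [3,5] (PP\NP)/S   >
        [3,4] "on" : ((PP\NP)/S)/NP
        [4,5] "song" : NP
      [5,6] "which" : S
    [6,8] S\PP   <
      [6,7] "river" : S
      [7,8] "clearly" : (S\PP)\S

S\PP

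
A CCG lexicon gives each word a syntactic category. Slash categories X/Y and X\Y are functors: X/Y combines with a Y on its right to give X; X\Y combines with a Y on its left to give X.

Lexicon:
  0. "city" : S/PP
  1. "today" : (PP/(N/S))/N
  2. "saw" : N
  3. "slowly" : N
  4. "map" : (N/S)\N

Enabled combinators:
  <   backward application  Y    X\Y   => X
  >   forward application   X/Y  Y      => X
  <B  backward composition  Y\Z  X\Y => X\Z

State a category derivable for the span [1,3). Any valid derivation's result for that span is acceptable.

[0,5] S   >
  [0,1] "city" : S/PP
  [1,5] PP   >
    [1,3] PP/(N/S)   >
      [1,2] "today" : (PP/(N/S))/N
      [2,3] "saw" : N
    [3,5] N/S   <
      [3,4] "slowly" : N
      [4,5] "map" : (N/S)\N

PP/(N/S)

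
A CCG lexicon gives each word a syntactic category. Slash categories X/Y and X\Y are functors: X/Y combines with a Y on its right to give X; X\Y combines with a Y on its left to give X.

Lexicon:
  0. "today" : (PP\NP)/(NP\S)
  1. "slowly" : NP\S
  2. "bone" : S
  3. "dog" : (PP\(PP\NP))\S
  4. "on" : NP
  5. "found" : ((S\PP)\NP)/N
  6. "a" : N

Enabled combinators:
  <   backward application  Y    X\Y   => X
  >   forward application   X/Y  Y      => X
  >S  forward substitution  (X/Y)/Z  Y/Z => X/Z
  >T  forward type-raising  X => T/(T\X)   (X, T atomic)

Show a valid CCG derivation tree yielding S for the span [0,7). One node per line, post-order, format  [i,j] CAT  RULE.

[0,7] S   <
  [0,4] PP   <
    [0,2] PP\NP   >
      [0,1] "today" : (PP\NP)/(NP\S)
      [1,2] "slowly" : NP\S
    [2,4] PP\(PP\NP)   <
      [2,3] "bone" : S
      [3,4] "dog" : (PP\(PP\NP))\S
  [4,7] S\PP   <
    [4,5] "on" : NP
    [5,7] (S\PP)\NP   >
      [5,6] "found" : ((S\PP)\NP)/N
      [6,7] "a" : N

[0,1] (PP\NP)/(NP\S)  lex  "today"
[1,2] NP\S  lex  "slowly"
[0,2] PP\NP  >  k=1
[2,3] S  lex  "bone"
[3,4] (PP\(PP\NP))\S  lex  "dog"
[2,4] PP\(PP\NP)  <  k=3
[0,4] PP  <  k=2
[4,5] NP  lex  "on"
[5,6] ((S\PP)\NP)/N  lex  "found"
[6,7] N  lex  "a"
[5,7] (S\PP)\NP  >  k=6
[4,7] S\PP  <  k=5
[0,7] S  <  k=4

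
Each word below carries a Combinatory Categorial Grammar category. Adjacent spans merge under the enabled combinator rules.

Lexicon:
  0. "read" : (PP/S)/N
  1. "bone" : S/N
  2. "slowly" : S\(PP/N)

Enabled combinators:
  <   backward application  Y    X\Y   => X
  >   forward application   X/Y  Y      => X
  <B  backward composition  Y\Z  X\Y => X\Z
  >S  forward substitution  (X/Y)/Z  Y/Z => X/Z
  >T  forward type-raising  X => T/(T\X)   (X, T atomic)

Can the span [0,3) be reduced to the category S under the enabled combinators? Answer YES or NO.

[0,3] S   <
  [0,2] PP/N   >S
    [0,1] "read" : (PP/S)/N
    [1,2] "bone" : S/N
  [2,3] "slowly" : S\(PP/N)

YES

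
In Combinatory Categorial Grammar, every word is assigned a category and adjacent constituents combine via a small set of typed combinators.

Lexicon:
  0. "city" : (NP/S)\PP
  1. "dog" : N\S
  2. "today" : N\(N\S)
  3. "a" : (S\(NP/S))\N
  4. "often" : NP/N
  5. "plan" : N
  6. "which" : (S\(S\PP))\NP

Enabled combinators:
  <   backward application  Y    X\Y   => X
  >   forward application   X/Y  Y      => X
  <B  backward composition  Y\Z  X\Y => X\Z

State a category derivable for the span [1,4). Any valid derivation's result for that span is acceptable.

S\(NP/S)

[0,7] S   <
  [0,4] S\PP   <B
    [0,1] "city" : (NP/S)\PP
    [1,4] S\(NP/S)   <
      [1,3] N   <
        [1,2] "dog" : N\S
        [2,3] "today" : N\(N\S)
      [3,4] "a" : (S\(NP/S))\N
  [4,7] S\(S\PP)   <
    [4,6] NP   >
      [4,5] "often" : NP/N
      [5,6] "plan" : N
    [6,7] "which" : (S\(S\PP))\NP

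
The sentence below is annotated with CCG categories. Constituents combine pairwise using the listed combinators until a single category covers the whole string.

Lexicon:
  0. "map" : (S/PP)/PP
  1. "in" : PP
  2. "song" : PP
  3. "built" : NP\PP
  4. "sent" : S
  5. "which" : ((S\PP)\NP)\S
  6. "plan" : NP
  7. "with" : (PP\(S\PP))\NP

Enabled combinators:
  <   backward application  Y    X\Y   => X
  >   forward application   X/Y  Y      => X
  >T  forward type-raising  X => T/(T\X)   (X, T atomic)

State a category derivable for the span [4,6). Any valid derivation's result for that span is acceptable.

(S\PP)\NP

[0,8] S   >
  [0,2] S/PP   >
    [0,1] "map" : (S/PP)/PP
    [1,2] "in" : PP
  [2,8] PP   <
    [2,6] S\PP   <
      [2,4] NP   <
        [2,3] "song" : PP
        [3,4] "built" : NP\PP
      [4,6] (S\PP)\NP   <
        [4,5] "sent" : S
        [5,6] "which" : ((S\PP)\NP)\S
    [6,8] PP\(S\PP)   <
      [6,7] "plan" : NP
      [7,8] "with" : (PP\(S\PP))\NP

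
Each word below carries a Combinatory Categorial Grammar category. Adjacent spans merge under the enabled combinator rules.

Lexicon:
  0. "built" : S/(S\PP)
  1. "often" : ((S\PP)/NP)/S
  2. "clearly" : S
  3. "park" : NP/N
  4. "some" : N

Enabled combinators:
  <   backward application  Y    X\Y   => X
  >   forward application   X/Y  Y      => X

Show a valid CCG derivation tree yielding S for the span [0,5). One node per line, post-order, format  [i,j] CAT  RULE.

[0,1] S/(S\PP)  lex  "built"
[1,2] ((S\PP)/NP)/S  lex  "often"
[2,3] S  lex  "clearly"
[1,3] (S\PP)/NP  >  k=2
[3,4] NP/N  lex  "park"
[4,5] N  lex  "some"
[3,5] NP  >  k=4
[1,5] S\PP  >  k=3
[0,5] S  >  k=1

[0,5] S   >
  [0,1] "built" : S/(S\PP)
  [1,5] S\PP   >
    [1,3] (S\PP)/NP   >
      [1,2] "often" : ((S\PP)/NP)/S
      [2,3] "clearly" : S
    [3,5] NP   >
      [3,4] "park" : NP/N
      [4,5] "some" : N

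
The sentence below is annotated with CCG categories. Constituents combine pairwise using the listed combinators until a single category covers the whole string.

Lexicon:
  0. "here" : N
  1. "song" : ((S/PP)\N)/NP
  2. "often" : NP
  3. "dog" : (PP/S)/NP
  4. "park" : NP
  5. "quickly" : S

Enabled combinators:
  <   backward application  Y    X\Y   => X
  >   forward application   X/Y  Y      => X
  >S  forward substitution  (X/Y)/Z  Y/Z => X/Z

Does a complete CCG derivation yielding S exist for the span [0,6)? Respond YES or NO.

YES

[0,6] S   >
  [0,3] S/PP   <
    [0,1] "here" : N
    [1,3] (S/PP)\N   >
      [1,2] "song" : ((S/PP)\N)/NP
      [2,3] "often" : NP
  [3,6] PP   >
    [3,5] PP/S   >
      [3,4] "dog" : (PP/S)/NP
      [4,5] "park" : NP
    [5,6] "quickly" : S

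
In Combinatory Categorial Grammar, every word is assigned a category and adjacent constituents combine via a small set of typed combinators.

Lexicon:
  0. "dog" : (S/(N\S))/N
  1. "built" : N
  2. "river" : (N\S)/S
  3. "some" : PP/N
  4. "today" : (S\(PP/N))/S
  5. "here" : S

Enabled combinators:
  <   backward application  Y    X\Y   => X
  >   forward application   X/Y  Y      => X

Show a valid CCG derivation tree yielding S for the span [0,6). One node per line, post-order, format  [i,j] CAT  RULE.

[0,6] S   >
  [0,2] S/(N\S)   >
    [0,1] "dog" : (S/(N\S))/N
    [1,2] "built" : N
  [2,6] N\S   >
    [2,3] "river" : (N\S)/S
    [3,6] S   <
      [3,4] "some" : PP/N
      [4,6] S\(PP/N)   >
        [4,5] "today" : (S\(PP/N))/S
        [5,6] "here" : S

[0,1] (S/(N\S))/N  lex  "dog"
[1,2] N  lex  "built"
[0,2] S/(N\S)  >  k=1
[2,3] (N\S)/S  lex  "river"
[3,4] PP/N  lex  "some"
[4,5] (S\(PP/N))/S  lex  "today"
[5,6] S  lex  "here"
[4,6] S\(PP/N)  >  k=5
[3,6] S  <  k=4
[2,6] N\S  >  k=3
[0,6] S  >  k=2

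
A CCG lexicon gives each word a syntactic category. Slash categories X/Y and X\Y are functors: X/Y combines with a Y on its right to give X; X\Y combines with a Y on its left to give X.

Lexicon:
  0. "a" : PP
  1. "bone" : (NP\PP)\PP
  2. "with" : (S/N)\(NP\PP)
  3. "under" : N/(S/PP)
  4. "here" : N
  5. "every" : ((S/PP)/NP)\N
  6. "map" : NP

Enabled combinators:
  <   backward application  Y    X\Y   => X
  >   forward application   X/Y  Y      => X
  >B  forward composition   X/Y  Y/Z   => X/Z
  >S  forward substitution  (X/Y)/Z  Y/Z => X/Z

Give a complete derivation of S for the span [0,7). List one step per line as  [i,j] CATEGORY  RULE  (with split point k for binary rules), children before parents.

[0,1] PP  lex  "a"
[1,2] (NP\PP)\PP  lex  "bone"
[0,2] NP\PP  <  k=1
[2,3] (S/N)\(NP\PP)  lex  "with"
[0,3] S/N  <  k=2
[3,4] N/(S/PP)  lex  "under"
[4,5] N  lex  "here"
[5,6] ((S/PP)/NP)\N  lex  "every"
[4,6] (S/PP)/NP  <  k=5
[6,7] NP  lex  "map"
[4,7] S/PP  >  k=6
[3,7] N  >  k=4
[0,7] S  >  k=3

[0,7] S   >
  [0,3] S/N   <
    [0,2] NP\PP   <
      [0,1] "a" : PP
      [1,2] "bone" : (NP\PP)\PP
    [2,3] "with" : (S/N)\(NP\PP)
  [3,7] N   >
    [3,4] "under" : N/(S/PP)
    [4,7] S/PP   >
      [4,6] (S/PP)/NP   <
        [4,5] "here" : N
        [5,6] "every" : ((S/PP)/NP)\N
      [6,7] "map" : NP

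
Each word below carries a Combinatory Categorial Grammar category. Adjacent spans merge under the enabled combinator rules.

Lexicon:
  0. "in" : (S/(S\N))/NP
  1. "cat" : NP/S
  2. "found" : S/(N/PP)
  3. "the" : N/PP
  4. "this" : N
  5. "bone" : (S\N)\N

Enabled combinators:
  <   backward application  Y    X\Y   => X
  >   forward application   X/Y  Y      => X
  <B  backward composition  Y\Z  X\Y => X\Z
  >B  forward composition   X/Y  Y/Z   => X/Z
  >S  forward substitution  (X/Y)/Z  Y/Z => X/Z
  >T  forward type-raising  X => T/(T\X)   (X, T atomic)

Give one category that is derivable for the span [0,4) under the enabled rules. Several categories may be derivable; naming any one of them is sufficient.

[0,6] S   >
  [0,4] S/(S\N)   >
    [0,1] "in" : (S/(S\N))/NP
    [1,4] NP   >
      [1,2] "cat" : NP/S
      [2,4] S   >
        [2,3] "found" : S/(N/PP)
        [3,4] "the" : N/PP
  [4,6] S\N   <
    [4,5] "this" : N
    [5,6] "bone" : (S\N)\N

S/(S\N)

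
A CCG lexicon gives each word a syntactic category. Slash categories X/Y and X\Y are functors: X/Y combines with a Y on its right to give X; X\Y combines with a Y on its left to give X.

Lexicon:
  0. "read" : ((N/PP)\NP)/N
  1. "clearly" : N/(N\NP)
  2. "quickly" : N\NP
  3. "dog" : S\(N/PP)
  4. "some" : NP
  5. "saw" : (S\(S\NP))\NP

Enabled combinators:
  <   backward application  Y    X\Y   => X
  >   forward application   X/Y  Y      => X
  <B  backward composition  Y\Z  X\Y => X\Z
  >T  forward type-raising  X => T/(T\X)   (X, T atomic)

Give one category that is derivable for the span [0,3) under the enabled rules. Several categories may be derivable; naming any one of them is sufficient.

(N/PP)\NP

[0,6] S   <
  [0,4] S\NP   <B
    [0,3] (N/PP)\NP   >
      [0,1] "read" : ((N/PP)\NP)/N
      [1,3] N   >
        [1,2] "clearly" : N/(N\NP)
        [2,3] "quickly" : N\NP
    [3,4] "dog" : S\(N/PP)
  [4,6] S\(S\NP)   <
    [4,5] "some" : NP
    [5,6] "saw" : (S\(S\NP))\NP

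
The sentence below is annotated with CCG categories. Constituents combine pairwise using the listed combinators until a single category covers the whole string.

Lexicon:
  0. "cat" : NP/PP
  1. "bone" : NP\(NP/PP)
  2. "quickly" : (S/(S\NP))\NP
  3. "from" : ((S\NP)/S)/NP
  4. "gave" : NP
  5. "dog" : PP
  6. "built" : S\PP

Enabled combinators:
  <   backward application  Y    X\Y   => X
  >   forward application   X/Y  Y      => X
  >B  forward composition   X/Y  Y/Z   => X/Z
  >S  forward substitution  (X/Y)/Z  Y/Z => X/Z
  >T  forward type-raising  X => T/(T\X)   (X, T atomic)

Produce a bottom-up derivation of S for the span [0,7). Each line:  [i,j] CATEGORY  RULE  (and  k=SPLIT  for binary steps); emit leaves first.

[0,7] S   >
  [0,3] S/(S\NP)   <
    [0,2] NP   <
      [0,1] "cat" : NP/PP
      [1,2] "bone" : NP\(NP/PP)
    [2,3] "quickly" : (S/(S\NP))\NP
  [3,7] S\NP   >
    [3,5] (S\NP)/S   >
      [3,4] "from" : ((S\NP)/S)/NP
      [4,5] "gave" : NP
    [5,7] S   >
      [5,6] S/(S\PP)   >T
        [5,6] "dog" : PP
      [6,7] "built" : S\PP

[0,1] NP/PP  lex  "cat"
[1,2] NP\(NP/PP)  lex  "bone"
[0,2] NP  <  k=1
[2,3] (S/(S\NP))\NP  lex  "quickly"
[0,3] S/(S\NP)  <  k=2
[3,4] ((S\NP)/S)/NP  lex  "from"
[4,5] NP  lex  "gave"
[3,5] (S\NP)/S  >  k=4
[5,6] PP  lex  "dog"
[5,6] S/(S\PP)  >T
[6,7] S\PP  lex  "built"
[5,7] S  >  k=6
[3,7] S\NP  >  k=5
[0,7] S  >  k=3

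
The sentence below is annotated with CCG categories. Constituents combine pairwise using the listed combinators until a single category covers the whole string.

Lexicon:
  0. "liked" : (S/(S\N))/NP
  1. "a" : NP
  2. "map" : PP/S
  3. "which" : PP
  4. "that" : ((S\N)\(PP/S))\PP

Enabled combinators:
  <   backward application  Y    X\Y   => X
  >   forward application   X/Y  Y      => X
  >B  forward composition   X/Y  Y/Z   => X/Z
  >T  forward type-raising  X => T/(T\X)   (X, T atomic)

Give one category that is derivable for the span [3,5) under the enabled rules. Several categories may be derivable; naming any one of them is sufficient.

(S\N)\(PP/S)

[0,5] S   >
  [0,2] S/(S\N)   >
    [0,1] "liked" : (S/(S\N))/NP
    [1,2] "a" : NP
  [2,5] S\N   <
    [2,3] "map" : PP/S
    [3,5] (S\N)\(PP/S)   <
      [3,4] "which" : PP
      [4,5] "that" : ((S\N)\(PP/S))\PP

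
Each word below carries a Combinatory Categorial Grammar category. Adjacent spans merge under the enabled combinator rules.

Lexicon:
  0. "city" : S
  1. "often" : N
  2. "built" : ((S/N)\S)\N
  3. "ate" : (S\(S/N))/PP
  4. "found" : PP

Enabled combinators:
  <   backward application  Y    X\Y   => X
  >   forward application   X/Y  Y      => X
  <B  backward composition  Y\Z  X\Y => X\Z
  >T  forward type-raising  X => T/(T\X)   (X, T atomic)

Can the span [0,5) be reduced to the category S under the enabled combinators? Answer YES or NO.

[0,5] S   <
  [0,3] S/N   <
    [0,1] "city" : S
    [1,3] (S/N)\S   <
      [1,2] "often" : N
      [2,3] "built" : ((S/N)\S)\N
  [3,5] S\(S/N)   >
    [3,4] "ate" : (S\(S/N))/PP
    [4,5] "found" : PP

YES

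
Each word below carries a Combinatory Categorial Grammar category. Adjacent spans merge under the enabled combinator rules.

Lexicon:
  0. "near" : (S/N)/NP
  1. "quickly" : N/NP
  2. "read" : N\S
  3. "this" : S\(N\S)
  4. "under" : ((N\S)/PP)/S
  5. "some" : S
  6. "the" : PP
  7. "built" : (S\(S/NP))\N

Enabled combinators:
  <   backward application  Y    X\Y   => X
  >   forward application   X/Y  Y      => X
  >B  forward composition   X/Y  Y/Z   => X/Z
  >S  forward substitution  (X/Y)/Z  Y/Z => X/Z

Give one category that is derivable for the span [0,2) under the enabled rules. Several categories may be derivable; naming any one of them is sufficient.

S/NP

[0,8] S   <
  [0,2] S/NP   >S
    [0,1] "near" : (S/N)/NP
    [1,2] "quickly" : N/NP
  [2,8] S\(S/NP)   <
    [2,7] N   <
      [2,4] S   <
        [2,3] "read" : N\S
        [3,4] "this" : S\(N\S)
      [4,7] N\S   >
        [4,6] (N\S)/PP   >
          [4,5] "under" : ((N\S)/PP)/S
          [5,6] "some" : S
        [6,7] "the" : PP
    [7,8] "built" : (S\(S/NP))\N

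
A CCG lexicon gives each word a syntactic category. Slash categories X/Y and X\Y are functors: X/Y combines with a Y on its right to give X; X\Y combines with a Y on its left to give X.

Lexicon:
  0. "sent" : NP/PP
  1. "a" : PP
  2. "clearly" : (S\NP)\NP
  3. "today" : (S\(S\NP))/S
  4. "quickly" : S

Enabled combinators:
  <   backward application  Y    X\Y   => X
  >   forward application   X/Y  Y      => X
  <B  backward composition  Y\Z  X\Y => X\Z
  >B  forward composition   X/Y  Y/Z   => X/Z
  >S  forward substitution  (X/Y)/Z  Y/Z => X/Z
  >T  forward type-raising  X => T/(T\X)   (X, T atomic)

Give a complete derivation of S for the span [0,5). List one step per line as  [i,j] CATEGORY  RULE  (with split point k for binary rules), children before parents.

[0,1] NP/PP  lex  "sent"
[1,2] PP  lex  "a"
[0,2] NP  >  k=1
[2,3] (S\NP)\NP  lex  "clearly"
[0,3] S\NP  <  k=2
[3,4] (S\(S\NP))/S  lex  "today"
[4,5] S  lex  "quickly"
[3,5] S\(S\NP)  >  k=4
[0,5] S  <  k=3

[0,5] S   <
  [0,3] S\NP   <
    [0,2] NP   >
      [0,1] "sent" : NP/PP
      [1,2] "a" : PP
    [2,3] "clearly" : (S\NP)\NP
  [3,5] S\(S\NP)   >
    [3,4] "today" : (S\(S\NP))/S
    [4,5] "quickly" : S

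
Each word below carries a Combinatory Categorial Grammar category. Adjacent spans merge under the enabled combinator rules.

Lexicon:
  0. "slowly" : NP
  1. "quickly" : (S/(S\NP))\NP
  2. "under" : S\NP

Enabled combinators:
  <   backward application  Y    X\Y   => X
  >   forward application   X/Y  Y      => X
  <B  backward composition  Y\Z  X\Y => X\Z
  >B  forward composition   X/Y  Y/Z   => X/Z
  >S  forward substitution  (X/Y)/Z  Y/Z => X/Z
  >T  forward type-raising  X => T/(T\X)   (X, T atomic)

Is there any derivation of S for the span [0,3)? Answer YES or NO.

[0,3] S   >
  [0,2] S/(S\NP)   <
    [0,1] "slowly" : NP
    [1,2] "quickly" : (S/(S\NP))\NP
  [2,3] "under" : S\NP

YES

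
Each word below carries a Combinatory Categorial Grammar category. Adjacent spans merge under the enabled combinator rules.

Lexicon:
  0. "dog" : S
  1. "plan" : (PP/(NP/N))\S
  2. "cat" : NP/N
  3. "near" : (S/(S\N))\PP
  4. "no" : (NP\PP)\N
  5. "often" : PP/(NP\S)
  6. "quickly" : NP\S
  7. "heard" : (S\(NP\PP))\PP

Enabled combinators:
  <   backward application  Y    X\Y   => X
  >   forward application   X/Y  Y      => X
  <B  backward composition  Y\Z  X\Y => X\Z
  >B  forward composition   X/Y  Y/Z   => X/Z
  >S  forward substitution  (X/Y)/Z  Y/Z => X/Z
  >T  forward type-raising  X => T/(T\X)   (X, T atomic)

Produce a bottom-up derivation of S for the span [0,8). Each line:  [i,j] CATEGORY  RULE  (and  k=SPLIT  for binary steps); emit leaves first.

[0,8] S   >
  [0,4] S/(S\N)   <
    [0,3] PP   >
      [0,2] PP/(NP/N)   <
        [0,1] "dog" : S
        [1,2] "plan" : (PP/(NP/N))\S
      [2,3] "cat" : NP/N
    [3,4] "near" : (S/(S\N))\PP
  [4,8] S\N   <B
    [4,5] "no" : (NP\PP)\N
    [5,8] S\(NP\PP)   <
      [5,7] PP   >
        [5,6] "often" : PP/(NP\S)
        [6,7] "quickly" : NP\S
      [7,8] "heard" : (S\(NP\PP))\PP

[0,1] S  lex  "dog"
[1,2] (PP/(NP/N))\S  lex  "plan"
[0,2] PP/(NP/N)  <  k=1
[2,3] NP/N  lex  "cat"
[0,3] PP  >  k=2
[3,4] (S/(S\N))\PP  lex  "near"
[0,4] S/(S\N)  <  k=3
[4,5] (NP\PP)\N  lex  "no"
[5,6] PP/(NP\S)  lex  "often"
[6,7] NP\S  lex  "quickly"
[5,7] PP  >  k=6
[7,8] (S\(NP\PP))\PP  lex  "heard"
[5,8] S\(NP\PP)  <  k=7
[4,8] S\N  <B  k=5
[0,8] S  >  k=4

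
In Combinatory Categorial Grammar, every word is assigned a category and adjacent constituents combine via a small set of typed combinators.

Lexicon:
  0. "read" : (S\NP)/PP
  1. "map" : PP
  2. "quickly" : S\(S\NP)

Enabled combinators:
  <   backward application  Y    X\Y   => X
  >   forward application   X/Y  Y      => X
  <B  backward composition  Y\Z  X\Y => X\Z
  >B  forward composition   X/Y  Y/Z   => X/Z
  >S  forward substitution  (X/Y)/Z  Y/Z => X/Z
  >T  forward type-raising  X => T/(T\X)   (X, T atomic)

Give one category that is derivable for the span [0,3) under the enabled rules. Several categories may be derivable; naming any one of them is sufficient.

S

[0,3] S   <
  [0,2] S\NP   >
    [0,1] "read" : (S\NP)/PP
    [1,2] "map" : PP
  [2,3] "quickly" : S\(S\NP)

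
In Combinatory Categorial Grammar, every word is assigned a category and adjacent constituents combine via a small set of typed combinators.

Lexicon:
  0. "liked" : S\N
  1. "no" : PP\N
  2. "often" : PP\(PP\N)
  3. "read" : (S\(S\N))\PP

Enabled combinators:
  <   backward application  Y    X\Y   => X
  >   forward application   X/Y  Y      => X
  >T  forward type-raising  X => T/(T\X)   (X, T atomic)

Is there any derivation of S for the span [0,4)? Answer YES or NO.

[0,4] S   <
  [0,1] "liked" : S\N
  [1,4] S\(S\N)   <
    [1,3] PP   <
      [1,2] "no" : PP\N
      [2,3] "often" : PP\(PP\N)
    [3,4] "read" : (S\(S\N))\PP

YES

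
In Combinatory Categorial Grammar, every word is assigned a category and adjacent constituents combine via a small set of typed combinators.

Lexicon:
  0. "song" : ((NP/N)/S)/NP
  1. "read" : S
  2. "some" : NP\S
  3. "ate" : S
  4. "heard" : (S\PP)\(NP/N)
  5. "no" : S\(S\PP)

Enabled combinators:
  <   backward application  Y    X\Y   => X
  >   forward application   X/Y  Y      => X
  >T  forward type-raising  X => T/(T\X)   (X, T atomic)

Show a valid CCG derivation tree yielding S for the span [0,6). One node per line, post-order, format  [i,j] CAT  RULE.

[0,1] ((NP/N)/S)/NP  lex  "song"
[1,2] S  lex  "read"
[1,2] NP/(NP\S)  >T
[2,3] NP\S  lex  "some"
[1,3] NP  >  k=2
[0,3] (NP/N)/S  >  k=1
[3,4] S  lex  "ate"
[0,4] NP/N  >  k=3
[4,5] (S\PP)\(NP/N)  lex  "heard"
[0,5] S\PP  <  k=4
[5,6] S\(S\PP)  lex  "no"
[0,6] S  <  k=5

[0,6] S   <
  [0,5] S\PP   <
    [0,4] NP/N   >
      [0,3] (NP/N)/S   >
        [0,1] "song" : ((NP/N)/S)/NP
        [1,3] NP   >
          [1,2] NP/(NP\S)   >T
            [1,2] "read" : S
          [2,3] "some" : NP\S
      [3,4] "ate" : S
    [4,5] "heard" : (S\PP)\(NP/N)
  [5,6] "no" : S\(S\PP)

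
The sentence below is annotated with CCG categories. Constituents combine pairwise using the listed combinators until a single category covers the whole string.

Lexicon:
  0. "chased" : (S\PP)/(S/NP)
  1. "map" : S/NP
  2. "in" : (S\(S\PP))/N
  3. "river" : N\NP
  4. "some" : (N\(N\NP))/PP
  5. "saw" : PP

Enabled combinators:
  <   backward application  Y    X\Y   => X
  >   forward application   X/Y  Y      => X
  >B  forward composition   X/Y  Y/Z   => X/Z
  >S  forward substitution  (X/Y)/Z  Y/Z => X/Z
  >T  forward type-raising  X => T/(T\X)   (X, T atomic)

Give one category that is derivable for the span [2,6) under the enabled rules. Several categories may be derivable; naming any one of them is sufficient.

[0,6] S   <
  [0,2] S\PP   >
    [0,1] "chased" : (S\PP)/(S/NP)
    [1,2] "map" : S/NP
  [2,6] S\(S\PP)   >
    [2,3] "in" : (S\(S\PP))/N
    [3,6] N   <
      [3,4] "river" : N\NP
      [4,6] N\(N\NP)   >
        [4,5] "some" : (N\(N\NP))/PP
        [5,6] "saw" : PP

S\(S\PP)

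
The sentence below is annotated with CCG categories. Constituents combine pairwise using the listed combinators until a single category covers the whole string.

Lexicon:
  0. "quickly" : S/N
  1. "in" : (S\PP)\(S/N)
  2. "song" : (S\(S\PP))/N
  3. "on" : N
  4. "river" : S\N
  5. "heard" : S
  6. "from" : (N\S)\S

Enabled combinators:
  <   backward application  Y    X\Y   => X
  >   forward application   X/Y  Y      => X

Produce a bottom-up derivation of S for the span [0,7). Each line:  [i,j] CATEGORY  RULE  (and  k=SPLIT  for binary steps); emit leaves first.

[0,1] S/N  lex  "quickly"
[1,2] (S\PP)\(S/N)  lex  "in"
[0,2] S\PP  <  k=1
[2,3] (S\(S\PP))/N  lex  "song"
[3,4] N  lex  "on"
[4,5] S\N  lex  "river"
[3,5] S  <  k=4
[5,6] S  lex  "heard"
[6,7] (N\S)\S  lex  "from"
[5,7] N\S  <  k=6
[3,7] N  <  k=5
[2,7] S\(S\PP)  >  k=3
[0,7] S  <  k=2

[0,7] S   <
  [0,2] S\PP   <
    [0,1] "quickly" : S/N
    [1,2] "in" : (S\PP)\(S/N)
  [2,7] S\(S\PP)   >
    [2,3] "song" : (S\(S\PP))/N
    [3,7] N   <
      [3,5] S   <
        [3,4] "on" : N
        [4,5] "river" : S\N
      [5,7] N\S   <
        [5,6] "heard" : S
        [6,7] "from" : (N\S)\S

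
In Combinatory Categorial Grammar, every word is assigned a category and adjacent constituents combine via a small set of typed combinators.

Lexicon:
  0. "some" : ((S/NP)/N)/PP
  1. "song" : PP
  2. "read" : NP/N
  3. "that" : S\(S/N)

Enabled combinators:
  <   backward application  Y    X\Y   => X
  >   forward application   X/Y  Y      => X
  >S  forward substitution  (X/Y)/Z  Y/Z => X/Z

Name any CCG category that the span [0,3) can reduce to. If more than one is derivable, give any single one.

[0,4] S   <
  [0,3] S/N   >S
    [0,2] (S/NP)/N   >
      [0,1] "some" : ((S/NP)/N)/PP
      [1,2] "song" : PP
    [2,3] "read" : NP/N
  [3,4] "that" : S\(S/N)

S/N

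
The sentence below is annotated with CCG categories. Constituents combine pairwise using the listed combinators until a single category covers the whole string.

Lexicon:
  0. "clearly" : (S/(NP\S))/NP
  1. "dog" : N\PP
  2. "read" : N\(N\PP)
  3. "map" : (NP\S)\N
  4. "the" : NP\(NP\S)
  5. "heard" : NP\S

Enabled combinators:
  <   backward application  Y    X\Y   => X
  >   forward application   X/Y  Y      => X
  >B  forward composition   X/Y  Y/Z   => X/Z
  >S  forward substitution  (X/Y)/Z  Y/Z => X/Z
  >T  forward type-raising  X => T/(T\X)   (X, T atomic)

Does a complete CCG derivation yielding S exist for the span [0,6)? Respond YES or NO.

[0,6] S   >
  [0,5] S/(NP\S)   >
    [0,1] "clearly" : (S/(NP\S))/NP
    [1,5] NP   <
      [1,4] NP\S   <
        [1,3] N   <
          [1,2] "dog" : N\PP
          [2,3] "read" : N\(N\PP)
        [3,4] "map" : (NP\S)\N
      [4,5] "the" : NP\(NP\S)
  [5,6] "heard" : NP\S

YES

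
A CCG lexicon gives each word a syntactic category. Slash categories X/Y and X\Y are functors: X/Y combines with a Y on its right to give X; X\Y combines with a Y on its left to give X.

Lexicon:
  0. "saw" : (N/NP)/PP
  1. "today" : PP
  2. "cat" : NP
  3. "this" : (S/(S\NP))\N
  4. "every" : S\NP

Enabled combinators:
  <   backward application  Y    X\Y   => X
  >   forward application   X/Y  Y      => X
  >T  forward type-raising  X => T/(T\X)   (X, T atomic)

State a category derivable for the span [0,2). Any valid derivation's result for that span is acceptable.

[0,5] S   >
  [0,4] S/(S\NP)   <
    [0,3] N   >
      [0,2] N/NP   >
        [0,1] "saw" : (N/NP)/PP
        [1,2] "today" : PP
      [2,3] "cat" : NP
    [3,4] "this" : (S/(S\NP))\N
  [4,5] "every" : S\NP

N/NP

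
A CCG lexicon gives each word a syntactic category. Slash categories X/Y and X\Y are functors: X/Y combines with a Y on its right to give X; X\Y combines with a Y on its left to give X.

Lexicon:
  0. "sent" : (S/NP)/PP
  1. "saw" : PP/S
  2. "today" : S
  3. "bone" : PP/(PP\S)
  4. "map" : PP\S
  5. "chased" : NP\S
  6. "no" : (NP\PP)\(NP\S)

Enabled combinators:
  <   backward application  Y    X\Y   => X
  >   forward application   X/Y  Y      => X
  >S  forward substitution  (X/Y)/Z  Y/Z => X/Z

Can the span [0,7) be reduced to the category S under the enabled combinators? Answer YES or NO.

[0,7] S   >
  [0,3] S/NP   >
    [0,1] "sent" : (S/NP)/PP
    [1,3] PP   >
      [1,2] "saw" : PP/S
      [2,3] "today" : S
  [3,7] NP   <
    [3,5] PP   >
      [3,4] "bone" : PP/(PP\S)
      [4,5] "map" : PP\S
    [5,7] NP\PP   <
      [5,6] "chased" : NP\S
      [6,7] "no" : (NP\PP)\(NP\S)

YES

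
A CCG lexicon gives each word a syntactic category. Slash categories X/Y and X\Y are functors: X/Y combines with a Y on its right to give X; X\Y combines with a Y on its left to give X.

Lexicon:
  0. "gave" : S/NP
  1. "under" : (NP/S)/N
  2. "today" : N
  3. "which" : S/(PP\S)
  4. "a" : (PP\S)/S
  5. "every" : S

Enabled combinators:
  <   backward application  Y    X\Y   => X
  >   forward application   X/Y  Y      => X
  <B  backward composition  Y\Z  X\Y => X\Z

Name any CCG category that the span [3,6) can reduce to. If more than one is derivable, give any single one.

S

[0,6] S   >
  [0,1] "gave" : S/NP
  [1,6] NP   >
    [1,3] NP/S   >
      [1,2] "under" : (NP/S)/N
      [2,3] "today" : N
    [3,6] S   >
      [3,4] "which" : S/(PP\S)
      [4,6] PP\S   >
        [4,5] "a" : (PP\S)/S
        [5,6] "every" : S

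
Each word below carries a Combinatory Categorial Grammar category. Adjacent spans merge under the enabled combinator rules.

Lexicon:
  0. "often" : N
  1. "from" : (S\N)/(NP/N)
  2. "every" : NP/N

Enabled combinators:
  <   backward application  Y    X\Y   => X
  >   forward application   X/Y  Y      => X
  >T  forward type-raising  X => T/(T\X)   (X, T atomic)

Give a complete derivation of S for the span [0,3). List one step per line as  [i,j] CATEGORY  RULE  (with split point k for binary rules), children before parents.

[0,3] S   >
  [0,1] S/(S\N)   >T
    [0,1] "often" : N
  [1,3] S\N   >
    [1,2] "from" : (S\N)/(NP/N)
    [2,3] "every" : NP/N

[0,1] N  lex  "often"
[0,1] S/(S\N)  >T
[1,2] (S\N)/(NP/N)  lex  "from"
[2,3] NP/N  lex  "every"
[1,3] S\N  >  k=2
[0,3] S  >  k=1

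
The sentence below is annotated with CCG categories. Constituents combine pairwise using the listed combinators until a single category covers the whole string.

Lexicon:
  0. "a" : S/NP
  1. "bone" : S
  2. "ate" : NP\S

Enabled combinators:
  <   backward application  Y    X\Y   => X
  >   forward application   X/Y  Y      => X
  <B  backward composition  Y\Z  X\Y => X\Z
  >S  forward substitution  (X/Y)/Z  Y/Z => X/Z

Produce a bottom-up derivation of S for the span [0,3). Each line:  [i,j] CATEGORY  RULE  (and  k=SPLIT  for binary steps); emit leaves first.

[0,3] S   >
  [0,1] "a" : S/NP
  [1,3] NP   <
    [1,2] "bone" : S
    [2,3] "ate" : NP\S

[0,1] S/NP  lex  "a"
[1,2] S  lex  "bone"
[2,3] NP\S  lex  "ate"
[1,3] NP  <  k=2
[0,3] S  >  k=1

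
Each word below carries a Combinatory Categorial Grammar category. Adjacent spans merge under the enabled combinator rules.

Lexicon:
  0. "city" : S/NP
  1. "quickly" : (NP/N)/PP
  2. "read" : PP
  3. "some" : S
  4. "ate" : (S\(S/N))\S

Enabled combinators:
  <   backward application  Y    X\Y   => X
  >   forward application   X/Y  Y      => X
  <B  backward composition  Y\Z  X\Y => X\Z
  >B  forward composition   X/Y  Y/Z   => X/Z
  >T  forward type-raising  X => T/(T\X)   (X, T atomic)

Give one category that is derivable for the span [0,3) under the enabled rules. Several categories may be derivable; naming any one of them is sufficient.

S/N

[0,5] S   <
  [0,3] S/N   >B
    [0,1] "city" : S/NP
    [1,3] NP/N   >
      [1,2] "quickly" : (NP/N)/PP
      [2,3] "read" : PP
  [3,5] S\(S/N)   <
    [3,4] "some" : S
    [4,5] "ate" : (S\(S/N))\S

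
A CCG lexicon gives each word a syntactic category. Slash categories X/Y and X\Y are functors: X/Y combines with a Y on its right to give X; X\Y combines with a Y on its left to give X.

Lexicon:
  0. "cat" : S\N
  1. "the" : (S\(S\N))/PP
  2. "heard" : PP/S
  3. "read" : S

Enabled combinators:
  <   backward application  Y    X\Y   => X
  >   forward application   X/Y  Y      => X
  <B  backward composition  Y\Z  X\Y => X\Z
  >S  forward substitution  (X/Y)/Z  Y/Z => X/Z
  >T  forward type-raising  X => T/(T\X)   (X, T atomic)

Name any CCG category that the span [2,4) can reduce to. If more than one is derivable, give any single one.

[0,4] S   <
  [0,1] "cat" : S\N
  [1,4] S\(S\N)   >
    [1,2] "the" : (S\(S\N))/PP
    [2,4] PP   >
      [2,3] "heard" : PP/S
      [3,4] "read" : S

PP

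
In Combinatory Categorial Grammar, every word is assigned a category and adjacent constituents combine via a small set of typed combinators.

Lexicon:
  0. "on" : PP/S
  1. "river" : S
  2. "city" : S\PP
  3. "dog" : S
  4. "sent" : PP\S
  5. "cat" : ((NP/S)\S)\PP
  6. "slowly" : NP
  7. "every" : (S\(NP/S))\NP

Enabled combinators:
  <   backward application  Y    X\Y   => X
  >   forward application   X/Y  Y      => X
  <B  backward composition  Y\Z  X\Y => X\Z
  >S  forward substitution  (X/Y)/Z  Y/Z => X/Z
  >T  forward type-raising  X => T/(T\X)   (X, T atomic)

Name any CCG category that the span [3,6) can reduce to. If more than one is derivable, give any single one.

[0,8] S   <
  [0,6] NP/S   <
    [0,3] S   <
      [0,2] PP   >
        [0,1] "on" : PP/S
        [1,2] "river" : S
      [2,3] "city" : S\PP
    [3,6] (NP/S)\S   <
      [3,5] PP   >
        [3,4] PP/(PP\S)   >T
          [3,4] "dog" : S
        [4,5] "sent" : PP\S
      [5,6] "cat" : ((NP/S)\S)\PP
  [6,8] S\(NP/S)   <
    [6,7] "slowly" : NP
    [7,8] "every" : (S\(NP/S))\NP

(NP/S)\S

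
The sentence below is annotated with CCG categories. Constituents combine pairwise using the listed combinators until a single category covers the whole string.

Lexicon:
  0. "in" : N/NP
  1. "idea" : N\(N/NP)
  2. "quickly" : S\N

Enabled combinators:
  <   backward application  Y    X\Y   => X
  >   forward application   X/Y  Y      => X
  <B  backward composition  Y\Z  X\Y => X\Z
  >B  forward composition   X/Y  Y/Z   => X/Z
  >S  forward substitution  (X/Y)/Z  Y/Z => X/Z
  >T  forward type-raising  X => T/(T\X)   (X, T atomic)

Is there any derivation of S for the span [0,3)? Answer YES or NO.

[0,3] S   <
  [0,2] N   <
    [0,1] "in" : N/NP
    [1,2] "idea" : N\(N/NP)
  [2,3] "quickly" : S\N

YES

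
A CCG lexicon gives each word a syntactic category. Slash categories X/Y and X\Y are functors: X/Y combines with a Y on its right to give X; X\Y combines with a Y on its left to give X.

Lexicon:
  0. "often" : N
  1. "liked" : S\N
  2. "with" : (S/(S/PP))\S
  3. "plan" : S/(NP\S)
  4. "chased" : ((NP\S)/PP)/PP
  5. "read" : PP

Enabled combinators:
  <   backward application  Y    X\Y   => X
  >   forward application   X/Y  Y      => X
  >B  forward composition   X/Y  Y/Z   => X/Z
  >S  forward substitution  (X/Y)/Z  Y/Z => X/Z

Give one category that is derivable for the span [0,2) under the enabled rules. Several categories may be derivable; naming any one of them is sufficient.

S

[0,6] S   >
  [0,3] S/(S/PP)   <
    [0,2] S   <
      [0,1] "often" : N
      [1,2] "liked" : S\N
    [2,3] "with" : (S/(S/PP))\S
  [3,6] S/PP   >B
    [3,4] "plan" : S/(NP\S)
    [4,6] (NP\S)/PP   >
      [4,5] "chased" : ((NP\S)/PP)/PP
      [5,6] "read" : PP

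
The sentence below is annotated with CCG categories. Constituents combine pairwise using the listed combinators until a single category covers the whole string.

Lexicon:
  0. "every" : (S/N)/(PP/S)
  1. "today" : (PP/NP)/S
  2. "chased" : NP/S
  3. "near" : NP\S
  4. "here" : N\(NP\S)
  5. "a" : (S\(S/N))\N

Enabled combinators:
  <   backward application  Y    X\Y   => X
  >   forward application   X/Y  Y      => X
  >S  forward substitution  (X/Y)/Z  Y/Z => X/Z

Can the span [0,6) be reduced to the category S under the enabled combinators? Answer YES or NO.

[0,6] S   <
  [0,3] S/N   >
    [0,1] "every" : (S/N)/(PP/S)
    [1,3] PP/S   >S
      [1,2] "today" : (PP/NP)/S
      [2,3] "chased" : NP/S
  [3,6] S\(S/N)   <
    [3,5] N   <
      [3,4] "near" : NP\S
      [4,5] "here" : N\(NP\S)
    [5,6] "a" : (S\(S/N))\N

YES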